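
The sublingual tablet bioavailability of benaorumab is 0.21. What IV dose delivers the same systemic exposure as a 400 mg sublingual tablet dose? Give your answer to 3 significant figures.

D_iv = 84.0 mg

Systemic exposure from an extravascular dose = F × D_ev, so the equivalent IV dose is F × D_ev.
D_iv = F × D_ev = 0.21 × 400 = 84 mg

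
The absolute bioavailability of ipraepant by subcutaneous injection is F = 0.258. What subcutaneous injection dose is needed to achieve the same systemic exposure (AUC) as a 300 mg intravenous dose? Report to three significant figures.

For equal systemic exposure: F × D_ev = D_iv
D_ev = D_iv / F = 300 / 0.258 = 1162.79 mg

D_subcutaneous = 1160 mg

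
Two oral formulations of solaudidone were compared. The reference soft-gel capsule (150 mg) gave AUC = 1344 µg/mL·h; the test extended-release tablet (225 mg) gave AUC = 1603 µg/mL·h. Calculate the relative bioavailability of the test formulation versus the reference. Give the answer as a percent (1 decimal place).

F_rel = (AUC_test/D_test) / (AUC_ref/D_ref)
      = (1603/225) / (1344/150)
      = 7.12444 / 8.96 = 0.7951 = 79.51%

F_rel = 79.5%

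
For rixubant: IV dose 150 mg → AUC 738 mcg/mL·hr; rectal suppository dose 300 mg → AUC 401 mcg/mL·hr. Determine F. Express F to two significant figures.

F = 0.27

F = (AUC_ev / D_ev) / (AUC_iv / D_iv)
  = (401/300) / (738/150)
  = 1.33667 / 4.92 = 0.2717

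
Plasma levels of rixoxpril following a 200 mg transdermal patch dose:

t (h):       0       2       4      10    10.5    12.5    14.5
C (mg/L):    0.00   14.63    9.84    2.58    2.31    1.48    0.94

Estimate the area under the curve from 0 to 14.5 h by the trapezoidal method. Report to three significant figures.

AUC = 83.8 mg/L·h

Trapezoidal AUC_0→14.5:
  [0→2]: (0.00+14.63)/2 × 2 = 14.63
  [2→4]: (14.63+9.84)/2 × 2 = 24.47
  [4→10]: (9.84+2.58)/2 × 6 = 37.26
  [10→10.5]: (2.58+2.31)/2 × 0.5 = 1.2225
  [10.5→12.5]: (2.31+1.48)/2 × 2 = 3.79
  [12.5→14.5]: (1.48+0.94)/2 × 2 = 2.42
  Sum = 83.7925 mg/L·h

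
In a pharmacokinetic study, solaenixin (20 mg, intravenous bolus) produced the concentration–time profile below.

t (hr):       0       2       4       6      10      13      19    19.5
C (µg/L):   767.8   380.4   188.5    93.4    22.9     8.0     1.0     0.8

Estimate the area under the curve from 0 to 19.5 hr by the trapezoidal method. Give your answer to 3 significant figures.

Trapezoidal AUC_0→19.5:
  [0→2]: (767.8+380.4)/2 × 2 = 1148.2
  [2→4]: (380.4+188.5)/2 × 2 = 568.9
  [4→6]: (188.5+93.4)/2 × 2 = 281.9
  [6→10]: (93.4+22.9)/2 × 4 = 232.6
  [10→13]: (22.9+8.0)/2 × 3 = 46.35
  [13→19]: (8.0+1.0)/2 × 6 = 27.0
  [19→19.5]: (1.0+0.8)/2 × 0.5 = 0.45
  Sum = 2305.4 µg/L·hr

AUC = 2310 µg/L·hr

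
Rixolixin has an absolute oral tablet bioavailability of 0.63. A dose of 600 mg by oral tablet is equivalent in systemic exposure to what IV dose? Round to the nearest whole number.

D_iv = 378 mg

Systemic exposure from an extravascular dose = F × D_ev, so the equivalent IV dose is F × D_ev.
D_iv = F × D_ev = 0.63 × 600 = 378 mg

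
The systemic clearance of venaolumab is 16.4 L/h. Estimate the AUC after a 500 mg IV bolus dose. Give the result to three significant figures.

AUC_0→∞ = Dose_iv / CL
        = 500 / 16.4 = 30.4878 mg/L·h

AUC = 30.5 mg/L·h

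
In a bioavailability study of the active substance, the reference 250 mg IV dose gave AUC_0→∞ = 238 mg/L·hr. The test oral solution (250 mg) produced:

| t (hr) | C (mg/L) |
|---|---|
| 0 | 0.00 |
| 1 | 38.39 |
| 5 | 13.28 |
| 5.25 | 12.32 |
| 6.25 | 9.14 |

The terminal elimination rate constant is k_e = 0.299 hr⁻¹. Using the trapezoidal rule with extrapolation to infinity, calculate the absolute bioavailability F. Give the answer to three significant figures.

Trapezoidal AUC_0→6.25 (oral solution):
  [0→1]: (0.00+38.39)/2 × 1 = 19.195
  [1→5]: (38.39+13.28)/2 × 4 = 103.34
  [5→5.25]: (13.28+12.32)/2 × 0.25 = 3.2
  [5.25→6.25]: (12.32+9.14)/2 × 1 = 10.73
  Sum = 136.465 mg/L·hr
Tail: C_last/k_e = 9.14/0.299 = 30.569
AUC_0→∞ (oral solution) = 136.465 + 30.569 = 167.034 mg/L·hr
F = (AUC_ev/D_ev)/(AUC_iv/D_iv) = (167.034/250)/(238/250) = 0.668136/0.952 = 0.7018

F = 0.702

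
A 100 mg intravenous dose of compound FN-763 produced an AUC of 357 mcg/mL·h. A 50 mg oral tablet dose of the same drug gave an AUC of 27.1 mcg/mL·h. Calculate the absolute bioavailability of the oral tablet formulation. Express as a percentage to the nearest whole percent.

F = (AUC_ev / D_ev) / (AUC_iv / D_iv)
  = (27.1/50) / (357/100)
  = 0.542 / 3.57 = 0.1518
  = 15.18%

F = 15%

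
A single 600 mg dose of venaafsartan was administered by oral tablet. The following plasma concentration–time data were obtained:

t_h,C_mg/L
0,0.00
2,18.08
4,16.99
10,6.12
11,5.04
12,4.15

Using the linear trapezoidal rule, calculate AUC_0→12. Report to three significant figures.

Trapezoidal AUC_0→12:
  [0→2]: (0.00+18.08)/2 × 2 = 18.08
  [2→4]: (18.08+16.99)/2 × 2 = 35.07
  [4→10]: (16.99+6.12)/2 × 6 = 69.33
  [10→11]: (6.12+5.04)/2 × 1 = 5.58
  [11→12]: (5.04+4.15)/2 × 1 = 4.595
  Sum = 132.655 mg/L·h

AUC = 133 mg/L·h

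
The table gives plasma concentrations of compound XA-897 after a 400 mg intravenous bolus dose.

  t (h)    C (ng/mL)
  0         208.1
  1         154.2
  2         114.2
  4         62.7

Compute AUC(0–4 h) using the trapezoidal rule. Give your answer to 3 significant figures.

Trapezoidal AUC_0→4:
  [0→1]: (208.1+154.2)/2 × 1 = 181.15
  [1→2]: (154.2+114.2)/2 × 1 = 134.2
  [2→4]: (114.2+62.7)/2 × 2 = 176.9
  Sum = 492.25 ng/mL·h

AUC = 492 ng/mL·h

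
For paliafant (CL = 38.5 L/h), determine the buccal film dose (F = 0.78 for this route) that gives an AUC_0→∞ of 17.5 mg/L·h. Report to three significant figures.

Dose = 864 mg

Dose = CL × AUC_0→∞ / F
     = 38.5 × 17.5 / 0.78 = 863.782 mg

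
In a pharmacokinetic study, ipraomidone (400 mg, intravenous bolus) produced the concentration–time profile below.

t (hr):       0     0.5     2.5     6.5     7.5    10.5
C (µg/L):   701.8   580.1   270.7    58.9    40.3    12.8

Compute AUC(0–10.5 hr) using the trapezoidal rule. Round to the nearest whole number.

Trapezoidal AUC_0→10.5:
  [0→0.5]: (701.8+580.1)/2 × 0.5 = 320.475
  [0.5→2.5]: (580.1+270.7)/2 × 2 = 850.8
  [2.5→6.5]: (270.7+58.9)/2 × 4 = 659.2
  [6.5→7.5]: (58.9+40.3)/2 × 1 = 49.6
  [7.5→10.5]: (40.3+12.8)/2 × 3 = 79.65
  Sum = 1959.725 µg/L·hr

AUC = 1960 µg/L·hr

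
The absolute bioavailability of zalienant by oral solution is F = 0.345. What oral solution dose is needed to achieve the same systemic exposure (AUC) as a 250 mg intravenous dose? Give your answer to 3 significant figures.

D_oral = 725 mg

For equal systemic exposure: F × D_ev = D_iv
D_ev = D_iv / F = 250 / 0.345 = 724.638 mg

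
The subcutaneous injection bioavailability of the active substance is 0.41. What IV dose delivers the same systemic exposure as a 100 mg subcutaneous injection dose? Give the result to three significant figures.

D_iv = 41.0 mg

Systemic exposure from an extravascular dose = F × D_ev, so the equivalent IV dose is F × D_ev.
D_iv = F × D_ev = 0.41 × 100 = 41 mg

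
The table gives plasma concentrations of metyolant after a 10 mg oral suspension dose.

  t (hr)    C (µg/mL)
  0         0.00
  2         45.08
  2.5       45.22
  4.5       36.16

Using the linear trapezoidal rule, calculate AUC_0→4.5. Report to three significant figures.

Trapezoidal AUC_0→4.5:
  [0→2]: (0.00+45.08)/2 × 2 = 45.08
  [2→2.5]: (45.08+45.22)/2 × 0.5 = 22.575
  [2.5→4.5]: (45.22+36.16)/2 × 2 = 81.38
  Sum = 149.035 µg/mL·hr

AUC = 149 µg/mL·hr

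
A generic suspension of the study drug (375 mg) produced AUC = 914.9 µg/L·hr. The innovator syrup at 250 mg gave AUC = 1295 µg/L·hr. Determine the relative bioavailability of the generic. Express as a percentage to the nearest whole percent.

F_rel = (AUC_test/D_test) / (AUC_ref/D_ref)
      = (914.9/375) / (1295/250)
      = 2.43973 / 5.18 = 0.4710 = 47.10%

F_rel = 47%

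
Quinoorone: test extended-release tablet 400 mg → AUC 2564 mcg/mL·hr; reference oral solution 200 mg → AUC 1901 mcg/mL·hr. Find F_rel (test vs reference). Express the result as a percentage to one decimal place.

F_rel = 67.4%

F_rel = (AUC_test/D_test) / (AUC_ref/D_ref)
      = (2564/400) / (1901/200)
      = 6.41 / 9.505 = 0.6744 = 67.44%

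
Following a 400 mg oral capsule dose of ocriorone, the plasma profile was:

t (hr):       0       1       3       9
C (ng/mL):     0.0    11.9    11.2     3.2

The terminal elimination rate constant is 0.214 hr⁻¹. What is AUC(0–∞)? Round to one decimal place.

AUC = 87.2 ng/mL·hr

Trapezoidal AUC_0→9:
  [0→1]: (0.0+11.9)/2 × 1 = 5.95
  [1→3]: (11.9+11.2)/2 × 2 = 23.1
  [3→9]: (11.2+3.2)/2 × 6 = 43.2
  Sum = 72.25 ng/mL·hr
Extrapolated tail: C_last / k_e = 3.2 / 0.214 = 14.953
AUC_0→∞ = 72.25 + 14.953 = 87.203 ng/mL·hr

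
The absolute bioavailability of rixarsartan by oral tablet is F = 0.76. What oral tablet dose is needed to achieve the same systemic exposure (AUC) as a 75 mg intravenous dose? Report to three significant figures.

For equal systemic exposure: F × D_ev = D_iv
D_ev = D_iv / F = 75 / 0.76 = 98.6842 mg

D_oral = 98.7 mg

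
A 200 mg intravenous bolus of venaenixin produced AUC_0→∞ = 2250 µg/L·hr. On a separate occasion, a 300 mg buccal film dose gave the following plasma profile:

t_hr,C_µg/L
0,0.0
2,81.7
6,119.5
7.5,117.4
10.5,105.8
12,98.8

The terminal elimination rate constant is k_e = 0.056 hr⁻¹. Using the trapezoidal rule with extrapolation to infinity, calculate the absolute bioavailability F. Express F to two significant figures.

Trapezoidal AUC_0→12 (buccal film):
  [0→2]: (0.0+81.7)/2 × 2 = 81.7
  [2→6]: (81.7+119.5)/2 × 4 = 402.4
  [6→7.5]: (119.5+117.4)/2 × 1.5 = 177.675
  [7.5→10.5]: (117.4+105.8)/2 × 3 = 334.8
  [10.5→12]: (105.8+98.8)/2 × 1.5 = 153.45
  Sum = 1150.025 µg/L·hr
Tail: C_last/k_e = 98.8/0.056 = 1764.286
AUC_0→∞ (buccal film) = 1150.025 + 1764.286 = 2914.311 µg/L·hr
F = (AUC_ev/D_ev)/(AUC_iv/D_iv) = (2914.311/300)/(2250/200) = 9.71437/11.25 = 0.8635

F = 0.86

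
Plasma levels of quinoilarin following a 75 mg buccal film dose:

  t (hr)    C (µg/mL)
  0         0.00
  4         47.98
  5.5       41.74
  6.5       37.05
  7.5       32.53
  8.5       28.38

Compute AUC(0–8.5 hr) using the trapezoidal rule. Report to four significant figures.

AUC = 267.9 µg/mL·hr

Trapezoidal AUC_0→8.5:
  [0→4]: (0.00+47.98)/2 × 4 = 95.96
  [4→5.5]: (47.98+41.74)/2 × 1.5 = 67.29
  [5.5→6.5]: (41.74+37.05)/2 × 1 = 39.395
  [6.5→7.5]: (37.05+32.53)/2 × 1 = 34.79
  [7.5→8.5]: (32.53+28.38)/2 × 1 = 30.455
  Sum = 267.89 µg/mL·hr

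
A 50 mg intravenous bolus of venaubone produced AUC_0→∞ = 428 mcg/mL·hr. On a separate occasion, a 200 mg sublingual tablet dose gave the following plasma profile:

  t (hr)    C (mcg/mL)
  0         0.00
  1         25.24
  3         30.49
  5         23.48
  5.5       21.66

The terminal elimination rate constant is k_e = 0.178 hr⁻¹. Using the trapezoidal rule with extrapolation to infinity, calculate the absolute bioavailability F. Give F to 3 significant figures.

F = 0.149

Trapezoidal AUC_0→5.5 (sublingual tablet):
  [0→1]: (0.00+25.24)/2 × 1 = 12.62
  [1→3]: (25.24+30.49)/2 × 2 = 55.73
  [3→5]: (30.49+23.48)/2 × 2 = 53.97
  [5→5.5]: (23.48+21.66)/2 × 0.5 = 11.285
  Sum = 133.605 mcg/mL·hr
Tail: C_last/k_e = 21.66/0.178 = 121.685
AUC_0→∞ (sublingual tablet) = 133.605 + 121.685 = 255.29 mcg/mL·hr
F = (AUC_ev/D_ev)/(AUC_iv/D_iv) = (255.29/200)/(428/50) = 1.27645/8.56 = 0.1491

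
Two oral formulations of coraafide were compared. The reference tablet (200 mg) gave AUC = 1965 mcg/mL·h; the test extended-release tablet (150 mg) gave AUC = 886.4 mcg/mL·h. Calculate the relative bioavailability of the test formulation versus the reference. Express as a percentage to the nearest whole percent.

F_rel = (AUC_test/D_test) / (AUC_ref/D_ref)
      = (886.4/150) / (1965/200)
      = 5.90933 / 9.825 = 0.6015 = 60.15%

F_rel = 60%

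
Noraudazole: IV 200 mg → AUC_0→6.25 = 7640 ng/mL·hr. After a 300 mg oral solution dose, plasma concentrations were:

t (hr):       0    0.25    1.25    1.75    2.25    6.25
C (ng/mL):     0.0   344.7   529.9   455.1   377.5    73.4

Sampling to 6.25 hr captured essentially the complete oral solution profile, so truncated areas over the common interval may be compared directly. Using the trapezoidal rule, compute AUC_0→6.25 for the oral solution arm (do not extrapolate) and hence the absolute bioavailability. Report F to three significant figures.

Trapezoidal AUC_0→6.25 (oral solution):
  [0→0.25]: (0.0+344.7)/2 × 0.25 = 43.0875
  [0.25→1.25]: (344.7+529.9)/2 × 1 = 437.3
  [1.25→1.75]: (529.9+455.1)/2 × 0.5 = 246.25
  [1.75→2.25]: (455.1+377.5)/2 × 0.5 = 208.15
  [2.25→6.25]: (377.5+73.4)/2 × 4 = 901.8
  Sum = 1836.5875 ng/mL·hr
F = (AUC_ev/D_ev)/(AUC_iv/D_iv) = (1836.5875/300)/(7640/200) = 6.12196/38.2 = 0.1603

F = 0.160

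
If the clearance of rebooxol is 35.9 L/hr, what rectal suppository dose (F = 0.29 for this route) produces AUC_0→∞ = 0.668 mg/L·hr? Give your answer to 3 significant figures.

Dose = 82.7 mg

Dose = CL × AUC_0→∞ / F
     = 35.9 × 0.668 / 0.29 = 82.6938 mg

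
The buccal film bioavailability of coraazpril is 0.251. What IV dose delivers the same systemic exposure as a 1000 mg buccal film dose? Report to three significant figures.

D_iv = 251 mg

Systemic exposure from an extravascular dose = F × D_ev, so the equivalent IV dose is F × D_ev.
D_iv = F × D_ev = 0.251 × 1000 = 251 mg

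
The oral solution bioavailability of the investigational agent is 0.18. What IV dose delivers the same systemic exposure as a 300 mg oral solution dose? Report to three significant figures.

D_iv = 54.0 mg

Systemic exposure from an extravascular dose = F × D_ev, so the equivalent IV dose is F × D_ev.
D_iv = F × D_ev = 0.18 × 300 = 54 mg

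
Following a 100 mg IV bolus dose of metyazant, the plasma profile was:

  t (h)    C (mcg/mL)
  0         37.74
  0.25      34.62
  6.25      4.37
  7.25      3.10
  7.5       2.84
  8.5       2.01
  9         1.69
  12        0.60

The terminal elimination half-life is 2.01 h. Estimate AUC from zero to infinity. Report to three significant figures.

AUC = 139 mcg/mL·h

Trapezoidal AUC_0→12:
  [0→0.25]: (37.74+34.62)/2 × 0.25 = 9.045
  [0.25→6.25]: (34.62+4.37)/2 × 6 = 116.97
  [6.25→7.25]: (4.37+3.10)/2 × 1 = 3.735
  [7.25→7.5]: (3.10+2.84)/2 × 0.25 = 0.7425
  [7.5→8.5]: (2.84+2.01)/2 × 1 = 2.425
  [8.5→9]: (2.01+1.69)/2 × 0.5 = 0.925
  [9→12]: (1.69+0.60)/2 × 3 = 3.435
  Sum = 137.2775 mcg/mL·h
k_e = ln2 / t½ = 0.693147 / 2.01 = 0.3448 h^-1
Extrapolated tail: C_last / k_e = 0.60 / 0.3448 = 1.740
AUC_0→∞ = 137.2775 + 1.740 = 139.0175 mcg/mL·h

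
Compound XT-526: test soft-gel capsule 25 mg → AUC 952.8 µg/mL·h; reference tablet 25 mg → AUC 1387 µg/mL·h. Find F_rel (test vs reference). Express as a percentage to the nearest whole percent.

F_rel = 69%

F_rel = (AUC_test/D_test) / (AUC_ref/D_ref)
      = (952.8/25) / (1387/25)
      = 38.112 / 55.48 = 0.6870 = 68.70%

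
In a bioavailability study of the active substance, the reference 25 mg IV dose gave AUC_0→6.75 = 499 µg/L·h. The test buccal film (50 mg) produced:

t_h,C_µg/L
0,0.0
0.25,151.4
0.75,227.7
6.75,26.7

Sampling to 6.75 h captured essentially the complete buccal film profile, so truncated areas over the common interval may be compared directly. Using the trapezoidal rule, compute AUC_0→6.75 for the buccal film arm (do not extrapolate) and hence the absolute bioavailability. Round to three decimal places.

Trapezoidal AUC_0→6.75 (buccal film):
  [0→0.25]: (0.0+151.4)/2 × 0.25 = 18.925
  [0.25→0.75]: (151.4+227.7)/2 × 0.5 = 94.775
  [0.75→6.75]: (227.7+26.7)/2 × 6 = 763.2
  Sum = 876.9 µg/L·h
F = (AUC_ev/D_ev)/(AUC_iv/D_iv) = (876.9/50)/(499/25) = 17.538/19.96 = 0.8787

F = 0.879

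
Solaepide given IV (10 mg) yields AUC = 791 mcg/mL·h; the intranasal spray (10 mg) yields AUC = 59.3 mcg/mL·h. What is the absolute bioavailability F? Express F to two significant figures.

F = (AUC_ev / D_ev) / (AUC_iv / D_iv)
  = (59.3/10) / (791/10)
  = 5.93 / 79.1 = 0.0750

F = 0.075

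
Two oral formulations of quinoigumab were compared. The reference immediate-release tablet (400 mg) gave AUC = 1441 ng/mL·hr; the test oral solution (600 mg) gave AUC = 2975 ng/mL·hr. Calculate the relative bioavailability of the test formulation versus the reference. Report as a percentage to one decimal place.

F_rel = (AUC_test/D_test) / (AUC_ref/D_ref)
      = (2975/600) / (1441/400)
      = 4.95833 / 3.6025 = 1.3764 = 137.64%

F_rel = 137.6%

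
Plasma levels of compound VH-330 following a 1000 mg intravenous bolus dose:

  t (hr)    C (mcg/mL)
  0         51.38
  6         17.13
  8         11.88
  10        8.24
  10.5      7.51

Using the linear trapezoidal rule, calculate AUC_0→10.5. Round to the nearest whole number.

AUC = 259 mcg/mL·hr

Trapezoidal AUC_0→10.5:
  [0→6]: (51.38+17.13)/2 × 6 = 205.53
  [6→8]: (17.13+11.88)/2 × 2 = 29.01
  [8→10]: (11.88+8.24)/2 × 2 = 20.12
  [10→10.5]: (8.24+7.51)/2 × 0.5 = 3.9375
  Sum = 258.5975 mcg/mL·hr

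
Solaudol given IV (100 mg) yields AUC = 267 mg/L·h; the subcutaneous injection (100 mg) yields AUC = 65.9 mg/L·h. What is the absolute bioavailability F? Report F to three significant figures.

F = 0.247

F = (AUC_ev / D_ev) / (AUC_iv / D_iv)
  = (65.9/100) / (267/100)
  = 0.659 / 2.67 = 0.2468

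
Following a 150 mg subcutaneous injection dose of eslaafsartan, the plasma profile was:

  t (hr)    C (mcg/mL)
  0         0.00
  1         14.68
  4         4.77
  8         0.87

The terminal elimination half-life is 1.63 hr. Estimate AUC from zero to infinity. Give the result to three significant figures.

Trapezoidal AUC_0→8:
  [0→1]: (0.00+14.68)/2 × 1 = 7.34
  [1→4]: (14.68+4.77)/2 × 3 = 29.175
  [4→8]: (4.77+0.87)/2 × 4 = 11.28
  Sum = 47.795 mcg/mL·hr
k_e = ln2 / t½ = 0.693147 / 1.63 = 0.4252 hr^-1
Extrapolated tail: C_last / k_e = 0.87 / 0.4252 = 2.046
AUC_0→∞ = 47.795 + 2.046 = 49.841 mcg/mL·hr

AUC = 49.8 mcg/mL·hr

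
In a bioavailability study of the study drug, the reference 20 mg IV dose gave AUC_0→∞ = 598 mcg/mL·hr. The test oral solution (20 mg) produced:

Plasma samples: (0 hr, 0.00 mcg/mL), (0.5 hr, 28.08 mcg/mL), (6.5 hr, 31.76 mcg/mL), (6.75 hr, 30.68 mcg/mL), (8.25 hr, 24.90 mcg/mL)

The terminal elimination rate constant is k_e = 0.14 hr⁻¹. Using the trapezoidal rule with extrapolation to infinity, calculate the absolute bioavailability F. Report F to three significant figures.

F = 0.692

Trapezoidal AUC_0→8.25 (oral solution):
  [0→0.5]: (0.00+28.08)/2 × 0.5 = 7.02
  [0.5→6.5]: (28.08+31.76)/2 × 6 = 179.52
  [6.5→6.75]: (31.76+30.68)/2 × 0.25 = 7.805
  [6.75→8.25]: (30.68+24.90)/2 × 1.5 = 41.685
  Sum = 236.03 mcg/mL·hr
Tail: C_last/k_e = 24.90/0.14 = 177.857
AUC_0→∞ (oral solution) = 236.03 + 177.857 = 413.887 mcg/mL·hr
F = (AUC_ev/D_ev)/(AUC_iv/D_iv) = (413.887/20)/(598/20) = 20.69435/29.9 = 0.6921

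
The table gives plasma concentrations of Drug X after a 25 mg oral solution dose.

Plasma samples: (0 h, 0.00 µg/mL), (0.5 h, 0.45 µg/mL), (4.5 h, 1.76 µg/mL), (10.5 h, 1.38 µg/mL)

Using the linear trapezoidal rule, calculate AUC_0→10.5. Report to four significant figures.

Trapezoidal AUC_0→10.5:
  [0→0.5]: (0.00+0.45)/2 × 0.5 = 0.1125
  [0.5→4.5]: (0.45+1.76)/2 × 4 = 4.42
  [4.5→10.5]: (1.76+1.38)/2 × 6 = 9.42
  Sum = 13.9525 µg/mL·h

AUC = 13.95 µg/mL·h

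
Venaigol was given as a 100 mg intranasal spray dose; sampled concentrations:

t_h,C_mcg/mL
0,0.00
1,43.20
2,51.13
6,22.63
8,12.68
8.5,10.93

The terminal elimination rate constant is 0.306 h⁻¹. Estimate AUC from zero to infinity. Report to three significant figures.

Trapezoidal AUC_0→8.5:
  [0→1]: (0.00+43.20)/2 × 1 = 21.6
  [1→2]: (43.20+51.13)/2 × 1 = 47.165
  [2→6]: (51.13+22.63)/2 × 4 = 147.52
  [6→8]: (22.63+12.68)/2 × 2 = 35.31
  [8→8.5]: (12.68+10.93)/2 × 0.5 = 5.9025
  Sum = 257.4975 mcg/mL·h
Extrapolated tail: C_last / k_e = 10.93 / 0.306 = 35.719
AUC_0→∞ = 257.4975 + 35.719 = 293.2165 mcg/mL·h

AUC = 293 mcg/mL·h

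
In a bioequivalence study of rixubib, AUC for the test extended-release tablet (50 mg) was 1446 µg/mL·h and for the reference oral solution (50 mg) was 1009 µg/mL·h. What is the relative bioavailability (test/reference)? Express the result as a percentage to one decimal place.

F_rel = (AUC_test/D_test) / (AUC_ref/D_ref)
      = (1446/50) / (1009/50)
      = 28.92 / 20.18 = 1.4331 = 143.31%

F_rel = 143.3%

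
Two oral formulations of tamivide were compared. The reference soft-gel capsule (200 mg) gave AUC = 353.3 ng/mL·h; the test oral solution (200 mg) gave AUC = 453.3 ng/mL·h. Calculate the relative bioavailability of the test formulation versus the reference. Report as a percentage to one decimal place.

F_rel = 128.3%

F_rel = (AUC_test/D_test) / (AUC_ref/D_ref)
      = (453.3/200) / (353.3/200)
      = 2.2665 / 1.7665 = 1.2830 = 128.30%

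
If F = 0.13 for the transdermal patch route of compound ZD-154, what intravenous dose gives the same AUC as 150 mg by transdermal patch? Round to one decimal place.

Systemic exposure from an extravascular dose = F × D_ev, so the equivalent IV dose is F × D_ev.
D_iv = F × D_ev = 0.13 × 150 = 19.5 mg

D_iv = 19.5 mg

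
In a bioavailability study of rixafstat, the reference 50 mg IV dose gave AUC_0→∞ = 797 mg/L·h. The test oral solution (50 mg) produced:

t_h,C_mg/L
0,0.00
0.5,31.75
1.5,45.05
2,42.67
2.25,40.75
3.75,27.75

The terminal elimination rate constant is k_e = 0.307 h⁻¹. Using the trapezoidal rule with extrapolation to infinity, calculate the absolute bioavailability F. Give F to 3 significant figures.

Trapezoidal AUC_0→3.75 (oral solution):
  [0→0.5]: (0.00+31.75)/2 × 0.5 = 7.9375
  [0.5→1.5]: (31.75+45.05)/2 × 1 = 38.4
  [1.5→2]: (45.05+42.67)/2 × 0.5 = 21.93
  [2→2.25]: (42.67+40.75)/2 × 0.25 = 10.4275
  [2.25→3.75]: (40.75+27.75)/2 × 1.5 = 51.375
  Sum = 130.07 mg/L·h
Tail: C_last/k_e = 27.75/0.307 = 90.391
AUC_0→∞ (oral solution) = 130.07 + 90.391 = 220.461 mg/L·h
F = (AUC_ev/D_ev)/(AUC_iv/D_iv) = (220.461/50)/(797/50) = 4.40922/15.94 = 0.2766

F = 0.277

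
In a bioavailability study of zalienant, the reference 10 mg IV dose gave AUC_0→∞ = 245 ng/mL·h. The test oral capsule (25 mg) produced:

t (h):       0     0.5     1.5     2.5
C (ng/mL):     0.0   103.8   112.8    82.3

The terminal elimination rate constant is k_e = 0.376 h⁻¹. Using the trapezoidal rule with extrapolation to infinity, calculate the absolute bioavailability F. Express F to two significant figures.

Trapezoidal AUC_0→2.5 (oral capsule):
  [0→0.5]: (0.0+103.8)/2 × 0.5 = 25.95
  [0.5→1.5]: (103.8+112.8)/2 × 1 = 108.3
  [1.5→2.5]: (112.8+82.3)/2 × 1 = 97.55
  Sum = 231.8 ng/mL·h
Tail: C_last/k_e = 82.3/0.376 = 218.883
AUC_0→∞ (oral capsule) = 231.8 + 218.883 = 450.683 ng/mL·h
F = (AUC_ev/D_ev)/(AUC_iv/D_iv) = (450.683/25)/(245/10) = 18.02732/24.5 = 0.7358

F = 0.74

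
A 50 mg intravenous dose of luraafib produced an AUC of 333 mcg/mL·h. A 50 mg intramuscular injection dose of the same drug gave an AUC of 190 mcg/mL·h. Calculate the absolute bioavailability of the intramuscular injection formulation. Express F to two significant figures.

F = (AUC_ev / D_ev) / (AUC_iv / D_iv)
  = (190/50) / (333/50)
  = 3.8 / 6.66 = 0.5706

F = 0.57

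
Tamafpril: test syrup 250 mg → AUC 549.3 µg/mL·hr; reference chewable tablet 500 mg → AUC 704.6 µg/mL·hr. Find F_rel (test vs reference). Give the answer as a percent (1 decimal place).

F_rel = 155.9%

F_rel = (AUC_test/D_test) / (AUC_ref/D_ref)
      = (549.3/250) / (704.6/500)
      = 2.1972 / 1.4092 = 1.5592 = 155.92%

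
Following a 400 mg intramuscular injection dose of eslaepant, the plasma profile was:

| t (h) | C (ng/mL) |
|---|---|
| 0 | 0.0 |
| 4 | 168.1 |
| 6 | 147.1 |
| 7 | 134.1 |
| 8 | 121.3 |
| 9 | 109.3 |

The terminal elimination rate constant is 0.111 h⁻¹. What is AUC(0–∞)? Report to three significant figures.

AUC = 2020 ng/mL·h

Trapezoidal AUC_0→9:
  [0→4]: (0.0+168.1)/2 × 4 = 336.2
  [4→6]: (168.1+147.1)/2 × 2 = 315.2
  [6→7]: (147.1+134.1)/2 × 1 = 140.6
  [7→8]: (134.1+121.3)/2 × 1 = 127.7
  [8→9]: (121.3+109.3)/2 × 1 = 115.3
  Sum = 1035.0 ng/mL·h
Extrapolated tail: C_last / k_e = 109.3 / 0.111 = 984.685
AUC_0→∞ = 1035.0 + 984.685 = 2019.685 ng/mL·h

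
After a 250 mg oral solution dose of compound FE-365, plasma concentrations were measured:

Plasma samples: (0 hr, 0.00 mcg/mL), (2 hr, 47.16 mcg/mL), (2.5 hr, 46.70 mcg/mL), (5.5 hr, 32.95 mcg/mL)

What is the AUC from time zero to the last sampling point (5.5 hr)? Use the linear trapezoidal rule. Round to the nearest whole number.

Trapezoidal AUC_0→5.5:
  [0→2]: (0.00+47.16)/2 × 2 = 47.16
  [2→2.5]: (47.16+46.70)/2 × 0.5 = 23.465
  [2.5→5.5]: (46.70+32.95)/2 × 3 = 119.475
  Sum = 190.1 mcg/mL·hr

AUC = 190 mcg/mL·hr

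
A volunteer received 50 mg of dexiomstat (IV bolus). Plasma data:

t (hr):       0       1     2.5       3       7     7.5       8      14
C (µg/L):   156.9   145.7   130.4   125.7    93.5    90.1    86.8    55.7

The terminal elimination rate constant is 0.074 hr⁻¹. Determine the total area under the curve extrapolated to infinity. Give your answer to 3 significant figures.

Trapezoidal AUC_0→14:
  [0→1]: (156.9+145.7)/2 × 1 = 151.3
  [1→2.5]: (145.7+130.4)/2 × 1.5 = 207.075
  [2.5→3]: (130.4+125.7)/2 × 0.5 = 64.025
  [3→7]: (125.7+93.5)/2 × 4 = 438.4
  [7→7.5]: (93.5+90.1)/2 × 0.5 = 45.9
  [7.5→8]: (90.1+86.8)/2 × 0.5 = 44.225
  [8→14]: (86.8+55.7)/2 × 6 = 427.5
  Sum = 1378.425 µg/L·hr
Extrapolated tail: C_last / k_e = 55.7 / 0.074 = 752.703
AUC_0→∞ = 1378.425 + 752.703 = 2131.128 µg/L·hr

AUC = 2130 µg/L·hr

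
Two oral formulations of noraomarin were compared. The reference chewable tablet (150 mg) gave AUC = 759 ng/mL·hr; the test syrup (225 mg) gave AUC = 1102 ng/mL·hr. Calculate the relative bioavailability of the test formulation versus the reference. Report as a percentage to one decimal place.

F_rel = (AUC_test/D_test) / (AUC_ref/D_ref)
      = (1102/225) / (759/150)
      = 4.89778 / 5.06 = 0.9679 = 96.79%

F_rel = 96.8%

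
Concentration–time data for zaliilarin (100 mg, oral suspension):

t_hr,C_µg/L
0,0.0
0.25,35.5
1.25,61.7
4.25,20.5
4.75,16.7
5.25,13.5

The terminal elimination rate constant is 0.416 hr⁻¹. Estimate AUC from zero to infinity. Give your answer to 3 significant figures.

Trapezoidal AUC_0→5.25:
  [0→0.25]: (0.0+35.5)/2 × 0.25 = 4.4375
  [0.25→1.25]: (35.5+61.7)/2 × 1 = 48.6
  [1.25→4.25]: (61.7+20.5)/2 × 3 = 123.3
  [4.25→4.75]: (20.5+16.7)/2 × 0.5 = 9.3
  [4.75→5.25]: (16.7+13.5)/2 × 0.5 = 7.55
  Sum = 193.1875 µg/L·hr
Extrapolated tail: C_last / k_e = 13.5 / 0.416 = 32.452
AUC_0→∞ = 193.1875 + 32.452 = 225.6395 µg/L·hr

AUC = 226 µg/L·hr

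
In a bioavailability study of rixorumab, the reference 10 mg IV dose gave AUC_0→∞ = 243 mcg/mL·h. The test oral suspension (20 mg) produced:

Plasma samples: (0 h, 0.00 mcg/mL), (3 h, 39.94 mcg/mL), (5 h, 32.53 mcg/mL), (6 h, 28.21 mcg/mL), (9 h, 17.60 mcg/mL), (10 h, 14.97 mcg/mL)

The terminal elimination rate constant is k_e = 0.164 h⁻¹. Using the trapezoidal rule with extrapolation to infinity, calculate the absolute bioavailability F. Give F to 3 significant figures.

F = 0.698

Trapezoidal AUC_0→10 (oral suspension):
  [0→3]: (0.00+39.94)/2 × 3 = 59.91
  [3→5]: (39.94+32.53)/2 × 2 = 72.47
  [5→6]: (32.53+28.21)/2 × 1 = 30.37
  [6→9]: (28.21+17.60)/2 × 3 = 68.715
  [9→10]: (17.60+14.97)/2 × 1 = 16.285
  Sum = 247.75 mcg/mL·h
Tail: C_last/k_e = 14.97/0.164 = 91.280
AUC_0→∞ (oral suspension) = 247.75 + 91.280 = 339.03 mcg/mL·h
F = (AUC_ev/D_ev)/(AUC_iv/D_iv) = (339.03/20)/(243/10) = 16.9515/24.3 = 0.6976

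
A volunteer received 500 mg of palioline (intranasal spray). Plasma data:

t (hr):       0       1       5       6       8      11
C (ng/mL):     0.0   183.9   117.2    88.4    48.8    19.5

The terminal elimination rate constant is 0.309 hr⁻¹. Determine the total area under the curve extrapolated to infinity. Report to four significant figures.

Trapezoidal AUC_0→11:
  [0→1]: (0.0+183.9)/2 × 1 = 91.95
  [1→5]: (183.9+117.2)/2 × 4 = 602.2
  [5→6]: (117.2+88.4)/2 × 1 = 102.8
  [6→8]: (88.4+48.8)/2 × 2 = 137.2
  [8→11]: (48.8+19.5)/2 × 3 = 102.45
  Sum = 1036.6 ng/mL·hr
Extrapolated tail: C_last / k_e = 19.5 / 0.309 = 63.107
AUC_0→∞ = 1036.6 + 63.107 = 1099.707 ng/mL·hr

AUC = 1100 ng/mL·hr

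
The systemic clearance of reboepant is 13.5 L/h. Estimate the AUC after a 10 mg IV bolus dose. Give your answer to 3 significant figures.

AUC = 0.741 mg/L·h

AUC_0→∞ = Dose_iv / CL
        = 10 / 13.5 = 0.740741 mg/L·h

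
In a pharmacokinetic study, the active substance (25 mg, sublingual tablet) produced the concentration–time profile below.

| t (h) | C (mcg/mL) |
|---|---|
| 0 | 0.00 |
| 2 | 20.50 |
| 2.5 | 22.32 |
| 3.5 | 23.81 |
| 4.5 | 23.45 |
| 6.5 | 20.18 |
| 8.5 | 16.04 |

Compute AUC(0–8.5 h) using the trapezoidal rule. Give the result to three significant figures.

AUC = 158 mcg/mL·h

Trapezoidal AUC_0→8.5:
  [0→2]: (0.00+20.50)/2 × 2 = 20.5
  [2→2.5]: (20.50+22.32)/2 × 0.5 = 10.705
  [2.5→3.5]: (22.32+23.81)/2 × 1 = 23.065
  [3.5→4.5]: (23.81+23.45)/2 × 1 = 23.63
  [4.5→6.5]: (23.45+20.18)/2 × 2 = 43.63
  [6.5→8.5]: (20.18+16.04)/2 × 2 = 36.22
  Sum = 157.75 mcg/mL·h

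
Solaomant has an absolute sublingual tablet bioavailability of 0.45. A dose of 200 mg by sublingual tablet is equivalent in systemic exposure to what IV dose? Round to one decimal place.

D_iv = 90.0 mg

Systemic exposure from an extravascular dose = F × D_ev, so the equivalent IV dose is F × D_ev.
D_iv = F × D_ev = 0.45 × 200 = 90 mg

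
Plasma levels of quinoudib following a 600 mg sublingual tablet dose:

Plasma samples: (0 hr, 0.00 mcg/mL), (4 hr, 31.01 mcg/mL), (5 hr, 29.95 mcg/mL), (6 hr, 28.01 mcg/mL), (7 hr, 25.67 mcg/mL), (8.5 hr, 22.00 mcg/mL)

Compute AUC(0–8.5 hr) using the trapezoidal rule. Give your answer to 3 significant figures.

Trapezoidal AUC_0→8.5:
  [0→4]: (0.00+31.01)/2 × 4 = 62.02
  [4→5]: (31.01+29.95)/2 × 1 = 30.48
  [5→6]: (29.95+28.01)/2 × 1 = 28.98
  [6→7]: (28.01+25.67)/2 × 1 = 26.84
  [7→8.5]: (25.67+22.00)/2 × 1.5 = 35.7525
  Sum = 184.0725 mcg/mL·hr

AUC = 184 mcg/mL·hr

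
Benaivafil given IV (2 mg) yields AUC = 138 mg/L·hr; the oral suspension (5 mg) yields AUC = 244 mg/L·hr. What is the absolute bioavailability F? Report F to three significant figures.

F = (AUC_ev / D_ev) / (AUC_iv / D_iv)
  = (244/5) / (138/2)
  = 48.8 / 69 = 0.7072

F = 0.707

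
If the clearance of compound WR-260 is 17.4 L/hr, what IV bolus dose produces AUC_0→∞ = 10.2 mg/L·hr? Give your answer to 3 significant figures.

Dose = 177 mg

Dose_iv = CL × AUC_0→∞
     = 17.4 × 10.2 = 177.48 mg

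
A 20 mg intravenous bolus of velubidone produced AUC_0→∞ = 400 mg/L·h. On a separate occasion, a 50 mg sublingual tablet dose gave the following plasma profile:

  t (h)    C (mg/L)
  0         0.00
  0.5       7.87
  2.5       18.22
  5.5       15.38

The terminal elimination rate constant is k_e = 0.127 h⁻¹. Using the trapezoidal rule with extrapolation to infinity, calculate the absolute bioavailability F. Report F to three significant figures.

Trapezoidal AUC_0→5.5 (sublingual tablet):
  [0→0.5]: (0.00+7.87)/2 × 0.5 = 1.9675
  [0.5→2.5]: (7.87+18.22)/2 × 2 = 26.09
  [2.5→5.5]: (18.22+15.38)/2 × 3 = 50.4
  Sum = 78.4575 mg/L·h
Tail: C_last/k_e = 15.38/0.127 = 121.102
AUC_0→∞ (sublingual tablet) = 78.4575 + 121.102 = 199.5595 mg/L·h
F = (AUC_ev/D_ev)/(AUC_iv/D_iv) = (199.5595/50)/(400/20) = 3.99119/20 = 0.1996

F = 0.200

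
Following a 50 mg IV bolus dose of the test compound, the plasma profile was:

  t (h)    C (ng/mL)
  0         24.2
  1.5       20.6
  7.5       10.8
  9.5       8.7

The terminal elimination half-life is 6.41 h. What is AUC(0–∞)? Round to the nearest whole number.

Trapezoidal AUC_0→9.5:
  [0→1.5]: (24.2+20.6)/2 × 1.5 = 33.6
  [1.5→7.5]: (20.6+10.8)/2 × 6 = 94.2
  [7.5→9.5]: (10.8+8.7)/2 × 2 = 19.5
  Sum = 147.3 ng/mL·h
k_e = ln2 / t½ = 0.693147 / 6.41 = 0.1081 h^-1
Extrapolated tail: C_last / k_e = 8.7 / 0.1081 = 80.481
AUC_0→∞ = 147.3 + 80.481 = 227.781 ng/mL·h

AUC = 228 ng/mL·h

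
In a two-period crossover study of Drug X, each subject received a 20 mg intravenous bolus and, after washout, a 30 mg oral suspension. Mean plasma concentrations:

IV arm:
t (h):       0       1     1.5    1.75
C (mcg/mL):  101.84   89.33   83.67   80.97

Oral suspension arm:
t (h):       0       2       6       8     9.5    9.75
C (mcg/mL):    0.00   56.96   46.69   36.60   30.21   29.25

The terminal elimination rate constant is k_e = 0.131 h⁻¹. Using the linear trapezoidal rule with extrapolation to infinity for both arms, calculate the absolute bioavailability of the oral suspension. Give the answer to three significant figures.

Trapezoidal AUC_0→1.75 (IV):
  [0→1]: (101.84+89.33)/2 × 1 = 95.585
  [1→1.5]: (89.33+83.67)/2 × 0.5 = 43.25
  [1.5→1.75]: (83.67+80.97)/2 × 0.25 = 20.58
  Sum = 159.415 mcg/mL·h
IV tail: 80.97/0.131 = 618.092; AUC_iv,0→∞ = 159.415 + 618.092 = 777.507 mcg/mL·h
Trapezoidal AUC_0→9.75 (oral suspension):
  [0→2]: (0.00+56.96)/2 × 2 = 56.96
  [2→6]: (56.96+46.69)/2 × 4 = 207.3
  [6→8]: (46.69+36.60)/2 × 2 = 83.29
  [8→9.5]: (36.60+30.21)/2 × 1.5 = 50.1075
  [9.5→9.75]: (30.21+29.25)/2 × 0.25 = 7.4325
  Sum = 405.09 mcg/mL·h
oral suspension tail: 29.25/0.131 = 223.282; AUC_ev,0→∞ = 405.09 + 223.282 = 628.372 mcg/mL·h
F = (AUC_ev/D_ev)/(AUC_iv/D_iv) = (628.372/30)/(777.507/20) = 20.9457/38.87535 = 0.5388

F = 0.539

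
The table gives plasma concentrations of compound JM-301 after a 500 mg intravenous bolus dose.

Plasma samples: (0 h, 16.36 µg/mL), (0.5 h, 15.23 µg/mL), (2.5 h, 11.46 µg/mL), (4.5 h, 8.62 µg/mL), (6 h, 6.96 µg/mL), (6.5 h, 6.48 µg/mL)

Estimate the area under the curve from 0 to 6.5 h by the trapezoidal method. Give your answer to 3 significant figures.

AUC = 69.7 µg/mL·h

Trapezoidal AUC_0→6.5:
  [0→0.5]: (16.36+15.23)/2 × 0.5 = 7.8975
  [0.5→2.5]: (15.23+11.46)/2 × 2 = 26.69
  [2.5→4.5]: (11.46+8.62)/2 × 2 = 20.08
  [4.5→6]: (8.62+6.96)/2 × 1.5 = 11.685
  [6→6.5]: (6.96+6.48)/2 × 0.5 = 3.36
  Sum = 69.7125 µg/mL·h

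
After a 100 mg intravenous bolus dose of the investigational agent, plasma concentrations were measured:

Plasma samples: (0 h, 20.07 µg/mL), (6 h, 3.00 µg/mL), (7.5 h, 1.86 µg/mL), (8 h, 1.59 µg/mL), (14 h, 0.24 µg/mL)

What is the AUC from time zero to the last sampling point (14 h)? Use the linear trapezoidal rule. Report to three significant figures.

AUC = 79.2 µg/mL·h

Trapezoidal AUC_0→14:
  [0→6]: (20.07+3.00)/2 × 6 = 69.21
  [6→7.5]: (3.00+1.86)/2 × 1.5 = 3.645
  [7.5→8]: (1.86+1.59)/2 × 0.5 = 0.8625
  [8→14]: (1.59+0.24)/2 × 6 = 5.49
  Sum = 79.2075 µg/mL·h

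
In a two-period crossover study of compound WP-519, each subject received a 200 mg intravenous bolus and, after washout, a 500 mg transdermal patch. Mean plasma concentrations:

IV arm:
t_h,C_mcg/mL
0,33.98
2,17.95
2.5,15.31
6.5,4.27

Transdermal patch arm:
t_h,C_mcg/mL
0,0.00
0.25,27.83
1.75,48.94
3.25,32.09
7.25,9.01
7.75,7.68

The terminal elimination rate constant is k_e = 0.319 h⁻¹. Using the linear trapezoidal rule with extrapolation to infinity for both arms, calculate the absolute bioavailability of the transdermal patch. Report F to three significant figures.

Trapezoidal AUC_0→6.5 (IV):
  [0→2]: (33.98+17.95)/2 × 2 = 51.93
  [2→2.5]: (17.95+15.31)/2 × 0.5 = 8.315
  [2.5→6.5]: (15.31+4.27)/2 × 4 = 39.16
  Sum = 99.405 mcg/mL·h
IV tail: 4.27/0.319 = 13.386; AUC_iv,0→∞ = 99.405 + 13.386 = 112.791 mcg/mL·h
Trapezoidal AUC_0→7.75 (transdermal patch):
  [0→0.25]: (0.00+27.83)/2 × 0.25 = 3.47875
  [0.25→1.75]: (27.83+48.94)/2 × 1.5 = 57.5775
  [1.75→3.25]: (48.94+32.09)/2 × 1.5 = 60.7725
  [3.25→7.25]: (32.09+9.01)/2 × 4 = 82.2
  [7.25→7.75]: (9.01+7.68)/2 × 0.5 = 4.1725
  Sum = 208.20125 mcg/mL·h
transdermal patch tail: 7.68/0.319 = 24.075; AUC_ev,0→∞ = 208.20125 + 24.075 = 232.27625 mcg/mL·h
F = (AUC_ev/D_ev)/(AUC_iv/D_iv) = (232.27625/500)/(112.791/200) = 0.4645525/0.563955 = 0.8237

F = 0.824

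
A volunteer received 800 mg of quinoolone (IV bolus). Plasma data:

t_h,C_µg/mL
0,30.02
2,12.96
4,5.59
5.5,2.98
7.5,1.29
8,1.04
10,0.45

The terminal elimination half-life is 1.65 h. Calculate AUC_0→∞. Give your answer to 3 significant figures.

AUC = 75.4 µg/mL·h

Trapezoidal AUC_0→10:
  [0→2]: (30.02+12.96)/2 × 2 = 42.98
  [2→4]: (12.96+5.59)/2 × 2 = 18.55
  [4→5.5]: (5.59+2.98)/2 × 1.5 = 6.4275
  [5.5→7.5]: (2.98+1.29)/2 × 2 = 4.27
  [7.5→8]: (1.29+1.04)/2 × 0.5 = 0.5825
  [8→10]: (1.04+0.45)/2 × 2 = 1.49
  Sum = 74.3 µg/mL·h
k_e = ln2 / t½ = 0.693147 / 1.65 = 0.4201 h^-1
Extrapolated tail: C_last / k_e = 0.45 / 0.4201 = 1.071
AUC_0→∞ = 74.3 + 1.071 = 75.371 µg/mL·h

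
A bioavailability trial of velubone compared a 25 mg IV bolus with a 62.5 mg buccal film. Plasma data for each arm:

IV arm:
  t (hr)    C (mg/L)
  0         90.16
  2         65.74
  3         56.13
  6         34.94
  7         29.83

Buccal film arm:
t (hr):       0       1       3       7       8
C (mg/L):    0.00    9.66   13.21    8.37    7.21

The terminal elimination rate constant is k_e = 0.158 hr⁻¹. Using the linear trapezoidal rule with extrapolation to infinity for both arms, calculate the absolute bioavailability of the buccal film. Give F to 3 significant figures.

Trapezoidal AUC_0→7 (IV):
  [0→2]: (90.16+65.74)/2 × 2 = 155.9
  [2→3]: (65.74+56.13)/2 × 1 = 60.935
  [3→6]: (56.13+34.94)/2 × 3 = 136.605
  [6→7]: (34.94+29.83)/2 × 1 = 32.385
  Sum = 385.825 mg/L·hr
IV tail: 29.83/0.158 = 188.797; AUC_iv,0→∞ = 385.825 + 188.797 = 574.622 mg/L·hr
Trapezoidal AUC_0→8 (buccal film):
  [0→1]: (0.00+9.66)/2 × 1 = 4.83
  [1→3]: (9.66+13.21)/2 × 2 = 22.87
  [3→7]: (13.21+8.37)/2 × 4 = 43.16
  [7→8]: (8.37+7.21)/2 × 1 = 7.79
  Sum = 78.65 mg/L·hr
buccal film tail: 7.21/0.158 = 45.633; AUC_ev,0→∞ = 78.65 + 45.633 = 124.283 mg/L·hr
F = (AUC_ev/D_ev)/(AUC_iv/D_iv) = (124.283/62.5)/(574.622/25) = 1.988528/22.98488 = 0.0865

F = 0.0865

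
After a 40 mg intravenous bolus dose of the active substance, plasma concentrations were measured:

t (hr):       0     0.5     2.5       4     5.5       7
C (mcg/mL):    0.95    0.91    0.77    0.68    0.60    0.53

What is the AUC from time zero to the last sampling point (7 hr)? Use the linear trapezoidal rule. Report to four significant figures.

AUC = 5.040 mcg/mL·hr

Trapezoidal AUC_0→7:
  [0→0.5]: (0.95+0.91)/2 × 0.5 = 0.465
  [0.5→2.5]: (0.91+0.77)/2 × 2 = 1.68
  [2.5→4]: (0.77+0.68)/2 × 1.5 = 1.0875
  [4→5.5]: (0.68+0.60)/2 × 1.5 = 0.96
  [5.5→7]: (0.60+0.53)/2 × 1.5 = 0.8475
  Sum = 5.04 mcg/mL·hr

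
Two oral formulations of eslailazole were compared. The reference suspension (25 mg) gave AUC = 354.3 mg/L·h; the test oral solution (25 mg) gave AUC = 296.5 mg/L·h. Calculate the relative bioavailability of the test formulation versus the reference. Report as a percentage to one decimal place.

F_rel = 83.7%

F_rel = (AUC_test/D_test) / (AUC_ref/D_ref)
      = (296.5/25) / (354.3/25)
      = 11.86 / 14.172 = 0.8369 = 83.69%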